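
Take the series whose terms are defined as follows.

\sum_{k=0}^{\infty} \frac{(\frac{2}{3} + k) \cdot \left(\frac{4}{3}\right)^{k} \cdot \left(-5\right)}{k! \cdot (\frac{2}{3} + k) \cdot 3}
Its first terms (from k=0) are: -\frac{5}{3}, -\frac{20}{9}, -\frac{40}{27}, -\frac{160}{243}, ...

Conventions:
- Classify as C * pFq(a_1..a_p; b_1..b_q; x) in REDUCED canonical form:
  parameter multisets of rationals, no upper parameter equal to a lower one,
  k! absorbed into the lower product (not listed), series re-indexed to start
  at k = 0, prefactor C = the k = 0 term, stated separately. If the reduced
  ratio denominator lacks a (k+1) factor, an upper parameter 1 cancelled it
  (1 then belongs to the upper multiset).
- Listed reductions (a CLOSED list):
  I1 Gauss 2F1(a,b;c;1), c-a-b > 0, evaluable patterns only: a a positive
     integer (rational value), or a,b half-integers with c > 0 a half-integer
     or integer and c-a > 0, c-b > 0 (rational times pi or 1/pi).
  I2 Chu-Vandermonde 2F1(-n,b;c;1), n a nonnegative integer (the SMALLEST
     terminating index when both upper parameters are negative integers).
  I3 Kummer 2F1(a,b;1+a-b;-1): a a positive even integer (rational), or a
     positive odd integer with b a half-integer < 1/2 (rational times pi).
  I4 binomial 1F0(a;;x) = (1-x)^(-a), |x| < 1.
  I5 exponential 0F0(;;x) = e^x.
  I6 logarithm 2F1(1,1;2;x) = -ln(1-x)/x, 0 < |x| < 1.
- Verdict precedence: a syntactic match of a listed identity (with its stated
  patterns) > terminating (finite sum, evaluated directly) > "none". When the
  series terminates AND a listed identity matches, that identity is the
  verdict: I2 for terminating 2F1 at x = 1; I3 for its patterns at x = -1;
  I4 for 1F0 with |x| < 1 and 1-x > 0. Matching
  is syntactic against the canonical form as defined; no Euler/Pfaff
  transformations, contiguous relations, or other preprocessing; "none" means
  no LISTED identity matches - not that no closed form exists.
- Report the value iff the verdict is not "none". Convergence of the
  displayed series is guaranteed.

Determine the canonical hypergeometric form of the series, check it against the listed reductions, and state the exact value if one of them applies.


The series (x = \frac{4}{3}) is 0F0: upper {-}, lower {-}, prefactor -\frac{5}{3}. Verdict: this is exponential (I5) (the 0F0 exponential series at x = \frac{4}{3}). Its exact value is \left(-\frac{5}{3}\right) \cdot e^{\frac{4}{3}}.

Key step: from the first term -\frac{5}{3}: the factor k + 2/3 cancels (top and bottom), leaving C = -5/3.
Step ratio: r(k) = \frac{4}{3} * 1 / [(k+1)] - poly over poly, x = \frac{4}{3} from leading terms; C = -\frac{5}{3} at k = 0.


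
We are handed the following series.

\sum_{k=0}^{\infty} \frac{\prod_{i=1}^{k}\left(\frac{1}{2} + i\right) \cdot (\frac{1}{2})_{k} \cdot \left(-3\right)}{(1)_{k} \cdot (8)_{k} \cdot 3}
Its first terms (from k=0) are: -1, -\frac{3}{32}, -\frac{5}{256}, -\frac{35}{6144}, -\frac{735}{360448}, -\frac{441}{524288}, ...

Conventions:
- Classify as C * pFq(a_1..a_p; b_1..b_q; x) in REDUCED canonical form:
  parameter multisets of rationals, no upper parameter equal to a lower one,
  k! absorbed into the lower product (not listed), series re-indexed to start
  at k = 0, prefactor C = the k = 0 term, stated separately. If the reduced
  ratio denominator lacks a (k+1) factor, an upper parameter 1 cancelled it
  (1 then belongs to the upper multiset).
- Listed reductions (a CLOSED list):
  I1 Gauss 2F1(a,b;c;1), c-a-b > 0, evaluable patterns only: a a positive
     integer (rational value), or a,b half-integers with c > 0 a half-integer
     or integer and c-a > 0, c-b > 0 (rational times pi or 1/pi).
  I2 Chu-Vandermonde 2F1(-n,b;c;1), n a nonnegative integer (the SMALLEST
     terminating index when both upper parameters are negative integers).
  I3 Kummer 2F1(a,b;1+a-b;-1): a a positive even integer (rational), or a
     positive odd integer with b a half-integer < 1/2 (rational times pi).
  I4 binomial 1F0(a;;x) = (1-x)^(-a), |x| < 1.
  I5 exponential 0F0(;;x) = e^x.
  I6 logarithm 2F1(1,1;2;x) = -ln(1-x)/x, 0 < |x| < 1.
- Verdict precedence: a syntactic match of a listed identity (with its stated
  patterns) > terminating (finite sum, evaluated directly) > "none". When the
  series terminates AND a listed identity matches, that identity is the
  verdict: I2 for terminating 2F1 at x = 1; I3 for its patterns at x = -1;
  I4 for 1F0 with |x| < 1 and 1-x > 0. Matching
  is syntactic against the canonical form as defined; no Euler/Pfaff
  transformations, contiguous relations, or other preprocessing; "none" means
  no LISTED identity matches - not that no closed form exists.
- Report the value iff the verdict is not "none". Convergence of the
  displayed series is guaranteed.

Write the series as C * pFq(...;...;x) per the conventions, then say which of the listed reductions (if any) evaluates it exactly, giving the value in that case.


x = 1 here; the reduced form reads 2F1, upper {\frac{1}{2}, \frac{3}{2}}, lower {8}, C = -1. Verdict: this is the half-integer Gauss pattern (I1) (x = 1; upper {\frac{1}{2}, \frac{3}{2}} half-integers, c = 8 in the evaluable pattern). Exact value: \left(-\frac{1048576}{297297}\right) / \pi.

The tell: t_0 being -1, the constant factors (prefactor -1) combine into one prefactor.
Term ratio: r(k) = 1 * (k+\frac{1}{2}) (k+\frac{3}{2}) / [(k+8) (k+1)] - poly over poly, x = 1 from leading terms; C = -1 at k = 0.


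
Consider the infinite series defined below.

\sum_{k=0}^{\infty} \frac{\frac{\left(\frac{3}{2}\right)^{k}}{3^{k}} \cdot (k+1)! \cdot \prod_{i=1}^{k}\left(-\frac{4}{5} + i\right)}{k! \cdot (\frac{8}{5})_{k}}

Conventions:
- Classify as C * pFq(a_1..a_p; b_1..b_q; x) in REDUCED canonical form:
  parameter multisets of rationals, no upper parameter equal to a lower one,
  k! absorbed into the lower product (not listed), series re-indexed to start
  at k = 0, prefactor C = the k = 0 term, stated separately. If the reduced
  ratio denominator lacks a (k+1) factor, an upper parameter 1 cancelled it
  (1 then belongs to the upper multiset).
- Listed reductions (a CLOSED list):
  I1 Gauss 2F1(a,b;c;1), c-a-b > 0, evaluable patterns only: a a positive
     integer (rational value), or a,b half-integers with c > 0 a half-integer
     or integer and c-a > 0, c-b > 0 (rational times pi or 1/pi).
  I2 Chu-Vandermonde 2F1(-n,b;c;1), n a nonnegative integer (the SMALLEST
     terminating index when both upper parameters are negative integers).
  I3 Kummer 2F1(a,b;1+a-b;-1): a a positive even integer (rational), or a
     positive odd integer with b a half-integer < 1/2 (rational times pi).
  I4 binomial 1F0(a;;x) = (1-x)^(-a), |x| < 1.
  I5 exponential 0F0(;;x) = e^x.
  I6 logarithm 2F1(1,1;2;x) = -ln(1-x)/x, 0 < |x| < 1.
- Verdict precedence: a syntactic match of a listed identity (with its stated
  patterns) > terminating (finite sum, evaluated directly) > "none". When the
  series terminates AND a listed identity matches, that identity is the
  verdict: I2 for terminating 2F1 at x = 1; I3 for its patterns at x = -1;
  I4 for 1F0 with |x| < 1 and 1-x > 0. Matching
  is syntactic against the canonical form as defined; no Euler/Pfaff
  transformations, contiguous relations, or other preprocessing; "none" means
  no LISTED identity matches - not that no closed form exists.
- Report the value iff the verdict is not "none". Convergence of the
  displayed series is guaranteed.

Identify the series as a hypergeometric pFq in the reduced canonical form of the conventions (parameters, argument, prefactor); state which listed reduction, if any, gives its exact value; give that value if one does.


Key observation: t_0 = 1 here, and the two k-th powers (C = 1) combine into one argument.
Term ratio: r(k) = \frac{1}{2} * (k+\frac{1}{5}) (k+2) / [(k+\frac{8}{5}) (k+1)] - rational in k. x = \frac{1}{2}; t_0 = 1; negate the roots.

Canonical form: C = 1 times 2F1 with upper {\frac{1}{5}, 2}, lower {\frac{8}{5}}, x = \frac{1}{2}. Verdict: none - this 2F1 at x = \frac{1}{2} matches no listed pattern, and upper {\frac{1}{5}, 2} holds no stopper.


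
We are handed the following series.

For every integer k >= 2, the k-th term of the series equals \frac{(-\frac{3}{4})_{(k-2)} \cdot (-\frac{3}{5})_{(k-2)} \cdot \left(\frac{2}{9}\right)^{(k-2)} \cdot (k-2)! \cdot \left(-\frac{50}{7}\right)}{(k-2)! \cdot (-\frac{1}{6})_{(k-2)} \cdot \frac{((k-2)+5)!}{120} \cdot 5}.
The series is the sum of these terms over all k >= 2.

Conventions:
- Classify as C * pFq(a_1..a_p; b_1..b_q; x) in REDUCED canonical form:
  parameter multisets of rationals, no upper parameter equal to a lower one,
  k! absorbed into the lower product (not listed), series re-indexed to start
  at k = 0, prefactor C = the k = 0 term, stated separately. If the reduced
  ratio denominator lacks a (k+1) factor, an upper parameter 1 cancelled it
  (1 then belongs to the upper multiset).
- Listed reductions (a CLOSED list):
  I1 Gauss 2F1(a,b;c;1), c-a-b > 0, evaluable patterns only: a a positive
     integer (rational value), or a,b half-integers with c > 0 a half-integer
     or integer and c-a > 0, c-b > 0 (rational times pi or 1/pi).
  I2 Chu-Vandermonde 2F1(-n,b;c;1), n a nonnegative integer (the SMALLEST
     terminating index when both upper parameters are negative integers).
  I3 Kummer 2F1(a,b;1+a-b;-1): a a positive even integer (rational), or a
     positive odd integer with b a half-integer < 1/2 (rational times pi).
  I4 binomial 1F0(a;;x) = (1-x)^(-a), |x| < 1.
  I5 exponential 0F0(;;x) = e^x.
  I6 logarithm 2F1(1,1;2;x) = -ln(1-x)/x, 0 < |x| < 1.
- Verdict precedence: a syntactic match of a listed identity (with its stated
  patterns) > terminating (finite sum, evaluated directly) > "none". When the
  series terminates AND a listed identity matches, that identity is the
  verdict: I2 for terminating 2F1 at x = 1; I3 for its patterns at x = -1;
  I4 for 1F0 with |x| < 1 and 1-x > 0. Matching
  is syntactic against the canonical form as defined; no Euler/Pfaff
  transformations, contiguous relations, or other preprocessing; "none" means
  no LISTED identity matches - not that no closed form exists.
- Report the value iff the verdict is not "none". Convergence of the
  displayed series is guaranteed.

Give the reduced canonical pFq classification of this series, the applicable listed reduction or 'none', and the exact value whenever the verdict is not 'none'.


At argument \frac{2}{9}: a 3F2 with upper {-\frac{3}{4}, -\frac{3}{5}, 1}, lower {-\frac{1}{6}, 6}, scaled by C = -\frac{10}{7}. Verdict: none - this 3F2 at x = \frac{2}{9} matches no listed pattern, and upper {-\frac{3}{4}, -\frac{3}{5}, 1} holds no stopper.

First insight: t_0 = -\frac{10}{7} here, and the denominator's factorial ratio (C = -10/7) is a lower Pochhammer.
Term ratio: r(k) = \frac{2}{9} * (k-\frac{3}{4}) (k-\frac{3}{5}) (k+1) / [(k-\frac{1}{6}) (k+6) (k+1)] - rational; roots negated = parameters, x = \frac{2}{9}, C = -\frac{10}{7}.


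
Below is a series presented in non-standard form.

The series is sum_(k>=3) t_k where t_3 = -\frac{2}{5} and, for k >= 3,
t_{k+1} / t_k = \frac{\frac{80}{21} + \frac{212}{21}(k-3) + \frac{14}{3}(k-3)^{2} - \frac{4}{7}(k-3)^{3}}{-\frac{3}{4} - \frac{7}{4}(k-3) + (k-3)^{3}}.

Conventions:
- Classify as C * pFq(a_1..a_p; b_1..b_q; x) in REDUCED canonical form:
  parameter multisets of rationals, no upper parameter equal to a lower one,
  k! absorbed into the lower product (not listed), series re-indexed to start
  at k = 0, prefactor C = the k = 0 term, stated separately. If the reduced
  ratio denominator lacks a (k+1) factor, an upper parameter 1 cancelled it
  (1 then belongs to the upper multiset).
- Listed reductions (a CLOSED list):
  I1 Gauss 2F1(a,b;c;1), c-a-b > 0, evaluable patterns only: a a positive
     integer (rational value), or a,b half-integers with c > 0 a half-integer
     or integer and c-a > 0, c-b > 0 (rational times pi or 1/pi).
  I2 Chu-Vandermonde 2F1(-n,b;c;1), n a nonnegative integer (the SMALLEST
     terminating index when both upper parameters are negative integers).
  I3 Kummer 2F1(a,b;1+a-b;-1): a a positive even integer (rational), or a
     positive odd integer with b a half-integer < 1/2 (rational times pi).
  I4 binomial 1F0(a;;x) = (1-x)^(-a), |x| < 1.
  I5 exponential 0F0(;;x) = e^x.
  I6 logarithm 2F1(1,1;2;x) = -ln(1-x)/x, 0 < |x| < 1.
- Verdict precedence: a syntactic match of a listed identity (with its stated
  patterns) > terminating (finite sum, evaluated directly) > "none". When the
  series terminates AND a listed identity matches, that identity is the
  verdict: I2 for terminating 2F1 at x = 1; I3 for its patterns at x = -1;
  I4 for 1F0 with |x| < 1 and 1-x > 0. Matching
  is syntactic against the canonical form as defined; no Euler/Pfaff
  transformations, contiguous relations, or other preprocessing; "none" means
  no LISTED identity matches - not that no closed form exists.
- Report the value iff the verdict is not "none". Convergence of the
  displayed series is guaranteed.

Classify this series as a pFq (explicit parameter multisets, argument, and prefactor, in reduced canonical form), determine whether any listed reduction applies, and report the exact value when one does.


This is -\frac{2}{5} * 2F1(-10, \frac{4}{3}; -\frac{3}{2}; -\frac{4}{7}) in reduced canonical form. Verdict: terminating. (-10)_k vanishes past k = 10, leaving a 11-term sum, computed directly. Sum: -\frac{10425359514403679194}{2895150769787745}.

Key step: t_0 = -\frac{2}{5} here, and roots of the ratio polynomials (C = -2/5) are the negated parameters.
Adjacent-term ratio: r(k) = -\frac{4}{7} * (k-10) (k+\frac{4}{3}) / [(k-\frac{3}{2}) (k+1)] - rational; roots negated = parameters, x = -\frac{4}{7}, C = -\frac{2}{5}.


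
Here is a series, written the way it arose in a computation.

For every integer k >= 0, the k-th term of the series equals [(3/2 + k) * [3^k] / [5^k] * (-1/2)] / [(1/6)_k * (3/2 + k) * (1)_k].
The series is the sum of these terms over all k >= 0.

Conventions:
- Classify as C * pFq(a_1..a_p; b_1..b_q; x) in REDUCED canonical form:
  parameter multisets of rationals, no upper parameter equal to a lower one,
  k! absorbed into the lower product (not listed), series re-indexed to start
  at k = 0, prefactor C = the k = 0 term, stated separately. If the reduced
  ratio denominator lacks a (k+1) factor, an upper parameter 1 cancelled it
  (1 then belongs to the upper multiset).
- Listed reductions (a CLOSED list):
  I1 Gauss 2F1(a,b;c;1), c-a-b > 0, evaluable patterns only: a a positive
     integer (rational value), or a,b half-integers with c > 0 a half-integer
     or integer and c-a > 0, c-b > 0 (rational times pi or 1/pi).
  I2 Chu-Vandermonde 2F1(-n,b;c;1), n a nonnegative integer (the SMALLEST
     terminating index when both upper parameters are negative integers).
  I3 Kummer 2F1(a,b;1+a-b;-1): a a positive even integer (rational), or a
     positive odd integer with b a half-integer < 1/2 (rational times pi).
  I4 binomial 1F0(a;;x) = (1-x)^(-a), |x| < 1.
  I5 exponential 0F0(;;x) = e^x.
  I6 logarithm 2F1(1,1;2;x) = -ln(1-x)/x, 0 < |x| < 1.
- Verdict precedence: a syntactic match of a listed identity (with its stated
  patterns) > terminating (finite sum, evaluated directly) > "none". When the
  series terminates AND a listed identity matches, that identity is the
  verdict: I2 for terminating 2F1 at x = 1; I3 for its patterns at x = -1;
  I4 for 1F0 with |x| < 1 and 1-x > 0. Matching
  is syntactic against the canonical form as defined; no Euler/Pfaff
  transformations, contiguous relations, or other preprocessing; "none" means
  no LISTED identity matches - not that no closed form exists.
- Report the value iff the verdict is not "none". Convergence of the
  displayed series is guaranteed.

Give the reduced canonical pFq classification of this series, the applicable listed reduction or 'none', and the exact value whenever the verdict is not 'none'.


This is -1/2 * 0F1(-; 1/6; 3/5) in reduced canonical form. Verdict: none - at argument 3/5 the multisets {-} ; {1/6} match no listed identity.

Structural cue: t_0 = -1/2 here, and (1)_k (prefactor -1/2) is k! itself.
Adjacent-term ratio: r(k) = (3/5) * 1 / [(k+1/6) (k+1)] ; factor over Q: parameters, x = (3/5), and C = -1/2.


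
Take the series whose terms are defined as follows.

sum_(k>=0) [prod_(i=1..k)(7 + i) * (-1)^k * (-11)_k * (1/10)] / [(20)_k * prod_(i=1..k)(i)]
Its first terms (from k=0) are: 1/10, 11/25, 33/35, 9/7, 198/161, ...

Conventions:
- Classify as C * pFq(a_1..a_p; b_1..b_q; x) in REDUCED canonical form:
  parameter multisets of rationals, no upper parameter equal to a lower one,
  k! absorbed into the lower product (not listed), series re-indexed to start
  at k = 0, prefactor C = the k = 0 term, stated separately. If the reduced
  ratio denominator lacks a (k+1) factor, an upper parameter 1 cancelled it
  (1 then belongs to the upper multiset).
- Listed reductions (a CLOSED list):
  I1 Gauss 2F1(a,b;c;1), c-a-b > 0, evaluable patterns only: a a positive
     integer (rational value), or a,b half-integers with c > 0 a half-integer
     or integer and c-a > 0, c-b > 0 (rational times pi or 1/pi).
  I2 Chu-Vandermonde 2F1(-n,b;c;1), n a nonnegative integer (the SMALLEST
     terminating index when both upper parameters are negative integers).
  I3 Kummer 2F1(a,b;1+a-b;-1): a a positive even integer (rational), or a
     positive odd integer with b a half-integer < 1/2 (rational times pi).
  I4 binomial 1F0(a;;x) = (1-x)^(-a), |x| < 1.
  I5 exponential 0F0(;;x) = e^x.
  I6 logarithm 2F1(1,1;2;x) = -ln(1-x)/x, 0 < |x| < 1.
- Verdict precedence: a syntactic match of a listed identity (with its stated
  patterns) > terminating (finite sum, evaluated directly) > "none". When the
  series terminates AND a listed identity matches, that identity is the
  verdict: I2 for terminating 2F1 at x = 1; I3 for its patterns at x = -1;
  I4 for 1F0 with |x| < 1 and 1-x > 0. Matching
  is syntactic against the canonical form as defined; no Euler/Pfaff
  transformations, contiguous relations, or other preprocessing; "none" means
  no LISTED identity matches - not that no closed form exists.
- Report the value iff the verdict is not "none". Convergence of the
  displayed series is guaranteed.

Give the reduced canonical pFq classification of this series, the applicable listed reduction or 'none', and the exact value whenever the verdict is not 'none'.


x = -1 here; the reduced form reads 2F1, upper {-11, 8}, lower {20}, C = 1/10. Verdict at x = -1: Kummer (I3) matches (x = -1; c = 20 equals 1+a-b for upper {-11, 8}: listed pattern). Sum: 969/175.

Structural cue: from the first term 1/10: the running product (C = 1/10, x = -1) telescopes to a rising factorial.
Step ratio: r(k) = (-1) * (k-11) (k+8) / [(k+20) (k+1)] ; factor over Q: parameters, x = (-1), and C = 1/10.


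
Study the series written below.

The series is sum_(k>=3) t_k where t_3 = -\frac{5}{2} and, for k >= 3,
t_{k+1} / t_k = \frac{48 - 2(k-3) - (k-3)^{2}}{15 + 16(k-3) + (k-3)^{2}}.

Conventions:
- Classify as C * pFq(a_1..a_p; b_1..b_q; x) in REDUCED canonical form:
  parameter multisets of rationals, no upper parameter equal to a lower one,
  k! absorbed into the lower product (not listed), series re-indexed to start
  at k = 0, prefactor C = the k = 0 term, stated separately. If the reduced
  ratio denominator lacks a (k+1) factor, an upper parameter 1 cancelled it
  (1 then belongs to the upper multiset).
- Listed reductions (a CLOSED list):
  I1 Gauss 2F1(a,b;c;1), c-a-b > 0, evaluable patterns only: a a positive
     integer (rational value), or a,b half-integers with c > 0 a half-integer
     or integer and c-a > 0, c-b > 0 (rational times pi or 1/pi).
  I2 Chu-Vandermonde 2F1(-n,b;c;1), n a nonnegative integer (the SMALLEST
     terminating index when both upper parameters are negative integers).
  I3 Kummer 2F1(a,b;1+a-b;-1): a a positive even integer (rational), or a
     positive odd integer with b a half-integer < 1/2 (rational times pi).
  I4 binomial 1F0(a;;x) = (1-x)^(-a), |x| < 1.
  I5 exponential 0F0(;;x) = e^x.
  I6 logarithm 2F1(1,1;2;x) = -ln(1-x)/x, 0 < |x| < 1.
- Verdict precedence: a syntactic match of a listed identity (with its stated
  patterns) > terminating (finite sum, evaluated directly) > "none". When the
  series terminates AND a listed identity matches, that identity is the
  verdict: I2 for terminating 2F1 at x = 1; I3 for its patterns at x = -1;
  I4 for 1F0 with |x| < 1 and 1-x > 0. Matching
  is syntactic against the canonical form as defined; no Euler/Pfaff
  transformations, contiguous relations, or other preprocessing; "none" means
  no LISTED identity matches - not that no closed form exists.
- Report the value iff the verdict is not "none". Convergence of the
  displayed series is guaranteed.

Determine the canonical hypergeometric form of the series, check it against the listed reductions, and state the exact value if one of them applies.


Structural cue: x = -1 and factor the ratio over Q (prefactor -5/2): negated roots = parameters.
Term ratio: r(k) = -1 * (k-6) (k+8) / [(k+15) (k+1)] - rational in k. x = -1; t_0 = -\frac{5}{2}; negate the roots.

This is -\frac{5}{2} * 2F1(-6, 8; 15; -1) in reduced canonical form. Verdict: Kummer's theorem (I3) matches (x = -1; c = 15 equals 1+a-b for upper {-6, 8}: listed pattern). Value: -\frac{143}{4}.


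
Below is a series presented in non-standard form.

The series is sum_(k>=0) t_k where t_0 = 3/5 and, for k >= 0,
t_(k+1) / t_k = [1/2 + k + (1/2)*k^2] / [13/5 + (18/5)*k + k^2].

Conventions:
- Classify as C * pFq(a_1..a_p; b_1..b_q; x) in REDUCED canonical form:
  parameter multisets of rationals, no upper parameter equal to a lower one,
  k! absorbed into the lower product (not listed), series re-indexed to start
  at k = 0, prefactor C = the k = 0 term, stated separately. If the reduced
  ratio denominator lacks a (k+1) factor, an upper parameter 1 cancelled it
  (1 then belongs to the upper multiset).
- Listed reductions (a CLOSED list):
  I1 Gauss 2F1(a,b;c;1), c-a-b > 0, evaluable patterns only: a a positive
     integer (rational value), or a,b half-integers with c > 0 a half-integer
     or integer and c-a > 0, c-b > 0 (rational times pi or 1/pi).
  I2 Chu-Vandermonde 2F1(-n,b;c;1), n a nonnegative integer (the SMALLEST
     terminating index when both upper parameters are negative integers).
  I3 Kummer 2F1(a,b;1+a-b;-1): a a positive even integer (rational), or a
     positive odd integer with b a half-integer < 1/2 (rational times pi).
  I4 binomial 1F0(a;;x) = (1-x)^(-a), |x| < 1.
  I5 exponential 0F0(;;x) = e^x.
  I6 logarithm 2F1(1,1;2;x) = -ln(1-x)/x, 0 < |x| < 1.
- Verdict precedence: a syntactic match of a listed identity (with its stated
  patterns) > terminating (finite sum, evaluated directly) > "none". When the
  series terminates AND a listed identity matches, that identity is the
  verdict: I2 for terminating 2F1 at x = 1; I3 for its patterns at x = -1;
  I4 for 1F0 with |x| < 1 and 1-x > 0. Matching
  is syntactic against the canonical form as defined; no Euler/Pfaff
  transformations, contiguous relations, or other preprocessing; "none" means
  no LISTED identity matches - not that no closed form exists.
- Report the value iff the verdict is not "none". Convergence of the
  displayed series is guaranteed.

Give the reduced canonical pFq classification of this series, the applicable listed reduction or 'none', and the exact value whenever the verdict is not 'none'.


Structural cue: with t_0 = 3/5, the expanded ratio factors over Q; prefactor 3/5, roots give parameters.
Step ratio: r(k) = (1/2) * (k+1) (k+1) / [(k+13/5) (k+1)] - rational in k, leading ratio (1/2); with t_0 = 3/5, classification follows.

The series (x = 1/2) is 2F1: upper {1, 1}, lower {13/5}, prefactor 3/5. Verdict: none. Every listed pattern misses the 2F1 form at 1/2, upper {1, 1}.


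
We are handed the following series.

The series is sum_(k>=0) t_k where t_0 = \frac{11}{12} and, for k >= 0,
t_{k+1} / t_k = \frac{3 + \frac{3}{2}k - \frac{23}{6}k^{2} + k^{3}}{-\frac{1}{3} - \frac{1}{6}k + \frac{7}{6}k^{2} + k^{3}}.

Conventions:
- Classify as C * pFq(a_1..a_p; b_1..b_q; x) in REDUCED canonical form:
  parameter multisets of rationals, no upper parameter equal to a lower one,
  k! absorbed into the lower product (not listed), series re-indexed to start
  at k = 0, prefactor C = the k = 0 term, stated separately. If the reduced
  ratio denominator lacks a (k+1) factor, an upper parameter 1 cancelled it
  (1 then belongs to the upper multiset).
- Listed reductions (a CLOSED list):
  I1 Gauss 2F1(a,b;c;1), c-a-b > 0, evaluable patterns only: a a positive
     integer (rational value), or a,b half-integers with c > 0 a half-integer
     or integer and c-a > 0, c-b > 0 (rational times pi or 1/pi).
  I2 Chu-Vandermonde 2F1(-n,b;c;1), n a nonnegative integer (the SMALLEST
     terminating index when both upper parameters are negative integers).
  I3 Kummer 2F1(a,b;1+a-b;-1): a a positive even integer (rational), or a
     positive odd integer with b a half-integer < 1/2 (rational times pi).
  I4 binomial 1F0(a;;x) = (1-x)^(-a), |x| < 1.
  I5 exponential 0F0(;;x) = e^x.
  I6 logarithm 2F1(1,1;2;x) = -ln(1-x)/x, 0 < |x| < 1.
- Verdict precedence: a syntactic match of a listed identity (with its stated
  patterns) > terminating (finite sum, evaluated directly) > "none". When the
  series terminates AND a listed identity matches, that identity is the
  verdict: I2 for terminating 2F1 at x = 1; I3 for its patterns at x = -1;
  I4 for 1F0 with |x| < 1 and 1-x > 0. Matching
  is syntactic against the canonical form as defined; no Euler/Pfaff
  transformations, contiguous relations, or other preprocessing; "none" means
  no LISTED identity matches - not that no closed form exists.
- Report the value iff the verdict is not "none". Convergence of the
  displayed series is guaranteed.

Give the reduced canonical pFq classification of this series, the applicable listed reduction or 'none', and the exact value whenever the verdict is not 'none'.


Prefactor \frac{11}{12}, argument 1: 2F1 with upper {-3, -\frac{3}{2}} over lower {-\frac{1}{2}}. Verdict: the Chu-Vandermonde identity I2 matches (terminating 2F1 at x = 1 with n = 3, b = -3/2, c = -\frac{1}{2}). Sum: -\frac{44}{3}.

First insight: t_0 being \frac{11}{12}, cancel k + 2/3 from the displayed ratio first; then C = 11/12.
Consecutive-term ratio: r(k) = 1 * (k-3) (k-\frac{3}{2}) / [(k-\frac{1}{2}) (k+1)] ; factor over Q: parameters, x = 1, and C = \frac{11}{12}.


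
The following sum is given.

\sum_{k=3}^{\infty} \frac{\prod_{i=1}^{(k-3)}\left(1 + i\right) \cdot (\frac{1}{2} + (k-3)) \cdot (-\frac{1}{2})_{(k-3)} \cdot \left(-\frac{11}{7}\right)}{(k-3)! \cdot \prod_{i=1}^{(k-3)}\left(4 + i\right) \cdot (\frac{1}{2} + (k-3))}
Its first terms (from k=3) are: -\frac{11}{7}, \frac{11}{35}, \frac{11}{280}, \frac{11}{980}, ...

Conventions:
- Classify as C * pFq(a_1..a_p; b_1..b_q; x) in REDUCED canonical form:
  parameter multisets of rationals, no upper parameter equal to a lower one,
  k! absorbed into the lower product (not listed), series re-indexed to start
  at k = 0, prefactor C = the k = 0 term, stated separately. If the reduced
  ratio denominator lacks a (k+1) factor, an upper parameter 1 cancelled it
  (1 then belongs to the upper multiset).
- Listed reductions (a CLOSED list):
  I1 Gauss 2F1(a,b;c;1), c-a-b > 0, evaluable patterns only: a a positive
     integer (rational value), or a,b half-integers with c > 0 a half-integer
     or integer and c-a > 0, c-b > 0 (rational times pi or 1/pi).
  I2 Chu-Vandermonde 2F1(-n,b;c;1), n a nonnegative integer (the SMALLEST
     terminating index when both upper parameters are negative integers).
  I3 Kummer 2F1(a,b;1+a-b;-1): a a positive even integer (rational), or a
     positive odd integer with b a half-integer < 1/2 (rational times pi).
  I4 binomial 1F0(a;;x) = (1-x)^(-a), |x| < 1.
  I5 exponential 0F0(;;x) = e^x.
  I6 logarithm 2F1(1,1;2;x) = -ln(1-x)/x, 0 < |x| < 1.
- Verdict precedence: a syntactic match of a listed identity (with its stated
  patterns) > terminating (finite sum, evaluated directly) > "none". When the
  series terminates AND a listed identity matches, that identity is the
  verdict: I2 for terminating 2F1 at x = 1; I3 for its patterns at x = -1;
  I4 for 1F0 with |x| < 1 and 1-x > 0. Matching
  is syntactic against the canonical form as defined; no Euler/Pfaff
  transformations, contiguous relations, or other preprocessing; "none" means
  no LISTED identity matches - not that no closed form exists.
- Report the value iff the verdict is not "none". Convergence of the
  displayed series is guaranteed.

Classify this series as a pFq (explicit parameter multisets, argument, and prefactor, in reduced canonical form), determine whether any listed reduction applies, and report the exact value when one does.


Prefactor -\frac{11}{7}, argument 1: 2F1 with upper {-\frac{1}{2}, 2} over lower {5}. Verdict: this is Gauss's theorem (I1) (x = 1: the Gamma ratio telescopes since c-a-b = 7/2 > 0 and a = 2 in Z>0). Hence: -\frac{176}{147}.

The tell: x = 1 and the factor k + 1/2 cancels (top and bottom), leaving prefactor -11/7.
Adjacent-term ratio: r(k) = 1 * (k-\frac{1}{2}) (k+2) / [(k+5) (k+1)] - rational; roots negated = parameters, x = 1, C = -\frac{11}{7}.


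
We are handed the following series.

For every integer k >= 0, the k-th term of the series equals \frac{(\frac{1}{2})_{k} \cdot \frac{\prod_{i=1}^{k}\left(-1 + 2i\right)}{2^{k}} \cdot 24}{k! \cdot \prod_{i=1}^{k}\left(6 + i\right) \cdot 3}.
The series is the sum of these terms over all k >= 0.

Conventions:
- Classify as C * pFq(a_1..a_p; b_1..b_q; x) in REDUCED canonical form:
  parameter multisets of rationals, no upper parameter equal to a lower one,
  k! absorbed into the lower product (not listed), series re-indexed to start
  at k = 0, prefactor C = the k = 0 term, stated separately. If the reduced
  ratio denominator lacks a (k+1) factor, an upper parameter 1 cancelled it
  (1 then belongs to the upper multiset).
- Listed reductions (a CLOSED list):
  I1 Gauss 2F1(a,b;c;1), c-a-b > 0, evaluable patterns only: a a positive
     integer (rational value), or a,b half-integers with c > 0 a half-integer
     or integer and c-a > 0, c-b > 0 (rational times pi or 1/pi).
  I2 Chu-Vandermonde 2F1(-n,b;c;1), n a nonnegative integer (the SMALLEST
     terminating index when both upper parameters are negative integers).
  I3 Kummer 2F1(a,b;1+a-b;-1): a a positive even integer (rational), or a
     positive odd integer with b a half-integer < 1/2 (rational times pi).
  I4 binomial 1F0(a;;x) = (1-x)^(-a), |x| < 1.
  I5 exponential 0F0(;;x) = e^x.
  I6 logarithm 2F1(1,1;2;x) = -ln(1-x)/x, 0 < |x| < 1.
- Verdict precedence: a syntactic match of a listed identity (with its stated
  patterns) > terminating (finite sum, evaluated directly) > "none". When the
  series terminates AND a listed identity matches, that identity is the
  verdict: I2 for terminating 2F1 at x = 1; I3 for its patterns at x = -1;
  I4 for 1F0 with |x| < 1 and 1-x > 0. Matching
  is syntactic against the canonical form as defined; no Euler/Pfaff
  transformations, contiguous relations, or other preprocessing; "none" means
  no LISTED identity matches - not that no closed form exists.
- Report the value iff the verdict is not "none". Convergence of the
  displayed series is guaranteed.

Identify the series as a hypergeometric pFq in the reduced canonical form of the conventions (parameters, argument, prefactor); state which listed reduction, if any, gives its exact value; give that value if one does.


With C = 8: the canonical form is 2F1(\frac{1}{2}, \frac{1}{2}; 7; 1). Verdict: the half-integer Gauss pattern (I1) fires (x = 1; upper {\frac{1}{2}, \frac{1}{2}} half-integers, c = 7 in the evaluable pattern). Hence: \frac{4194304}{160083} / \pi.

Key step: t_0 being 8, the constant factors (C = 8) combine into one prefactor.
Adjacent-term ratio: r(k) = 1 * (k+\frac{1}{2}) (k+\frac{1}{2}) / [(k+7) (k+1)] - rational in k, leading ratio 1; with t_0 = 8, classification follows.


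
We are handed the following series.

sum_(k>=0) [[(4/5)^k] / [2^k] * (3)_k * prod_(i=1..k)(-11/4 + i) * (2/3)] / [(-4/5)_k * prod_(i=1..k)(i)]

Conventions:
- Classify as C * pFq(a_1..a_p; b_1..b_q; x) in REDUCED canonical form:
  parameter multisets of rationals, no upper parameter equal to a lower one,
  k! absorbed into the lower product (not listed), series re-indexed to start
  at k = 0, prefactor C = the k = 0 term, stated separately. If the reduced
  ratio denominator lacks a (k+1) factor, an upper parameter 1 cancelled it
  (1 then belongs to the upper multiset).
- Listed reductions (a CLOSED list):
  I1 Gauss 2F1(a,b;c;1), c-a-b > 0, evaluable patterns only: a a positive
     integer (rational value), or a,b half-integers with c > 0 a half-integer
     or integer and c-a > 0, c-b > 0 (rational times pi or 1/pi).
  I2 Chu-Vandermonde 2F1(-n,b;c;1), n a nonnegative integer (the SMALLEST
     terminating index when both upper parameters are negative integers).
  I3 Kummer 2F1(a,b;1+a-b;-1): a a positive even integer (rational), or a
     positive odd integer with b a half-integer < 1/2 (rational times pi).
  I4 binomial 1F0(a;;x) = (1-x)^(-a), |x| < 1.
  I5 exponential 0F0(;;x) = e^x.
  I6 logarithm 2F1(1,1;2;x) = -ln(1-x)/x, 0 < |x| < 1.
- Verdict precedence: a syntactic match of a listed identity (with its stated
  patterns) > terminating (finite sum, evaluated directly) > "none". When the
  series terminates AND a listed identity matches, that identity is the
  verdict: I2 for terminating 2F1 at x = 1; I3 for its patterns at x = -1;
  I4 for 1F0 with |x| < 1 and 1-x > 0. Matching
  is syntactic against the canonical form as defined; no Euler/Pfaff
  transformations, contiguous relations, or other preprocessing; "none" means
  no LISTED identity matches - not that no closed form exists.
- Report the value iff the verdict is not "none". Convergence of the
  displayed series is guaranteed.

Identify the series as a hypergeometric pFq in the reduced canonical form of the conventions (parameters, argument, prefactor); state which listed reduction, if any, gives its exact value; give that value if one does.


Prefactor 2/3, argument 2/5: 2F1 with upper {-7/4, 3} over lower {-4/5}. Verdict: none. Every listed pattern misses the 2F1 form at 2/5, upper {-7/4, 3}.

Structural cue: from the first term 2/3: the two k-th powers (prefactor 2/3) combine into one argument.
Ratio: r(k) = (2/5) * (k-7/4) (k+3) / [(k-4/5) (k+1)] - rational in k. x = (2/5); t_0 = 2/3; negate the roots.


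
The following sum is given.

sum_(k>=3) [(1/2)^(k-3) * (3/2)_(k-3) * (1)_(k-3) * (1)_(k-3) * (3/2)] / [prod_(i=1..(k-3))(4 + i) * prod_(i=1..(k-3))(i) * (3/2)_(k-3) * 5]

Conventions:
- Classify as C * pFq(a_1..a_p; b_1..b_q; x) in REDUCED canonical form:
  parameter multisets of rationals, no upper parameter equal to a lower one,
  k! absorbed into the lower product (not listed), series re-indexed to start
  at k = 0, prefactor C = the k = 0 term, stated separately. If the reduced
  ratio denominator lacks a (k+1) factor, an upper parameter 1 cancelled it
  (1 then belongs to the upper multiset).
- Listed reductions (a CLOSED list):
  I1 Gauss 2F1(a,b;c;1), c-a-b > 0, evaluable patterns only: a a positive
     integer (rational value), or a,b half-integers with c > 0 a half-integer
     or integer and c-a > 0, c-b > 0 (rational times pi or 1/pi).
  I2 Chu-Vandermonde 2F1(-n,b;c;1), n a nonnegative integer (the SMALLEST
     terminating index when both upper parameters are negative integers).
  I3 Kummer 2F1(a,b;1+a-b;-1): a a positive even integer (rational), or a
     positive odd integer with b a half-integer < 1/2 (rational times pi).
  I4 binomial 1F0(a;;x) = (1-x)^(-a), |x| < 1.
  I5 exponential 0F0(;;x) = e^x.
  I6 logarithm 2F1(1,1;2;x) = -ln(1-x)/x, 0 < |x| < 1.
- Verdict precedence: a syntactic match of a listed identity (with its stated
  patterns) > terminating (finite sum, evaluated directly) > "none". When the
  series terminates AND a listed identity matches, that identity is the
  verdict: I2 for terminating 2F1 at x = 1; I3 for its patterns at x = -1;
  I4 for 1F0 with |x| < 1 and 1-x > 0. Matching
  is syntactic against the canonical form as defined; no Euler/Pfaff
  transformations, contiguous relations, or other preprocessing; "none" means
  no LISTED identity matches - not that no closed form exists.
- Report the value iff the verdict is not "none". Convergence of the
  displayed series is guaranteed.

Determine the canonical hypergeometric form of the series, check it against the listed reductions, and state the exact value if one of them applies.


The series (x = 1/2) is 2F1: upper {1, 1}, lower {5}, prefactor 3/10. Verdict: none - at argument 1/2 the multisets {1, 1} ; {5} match no listed identity.

Structural cue: t_0 = 3/10 here, and the constant factors (C = 3/10) combine into one prefactor.
Ratio: r(k) = (1/2) * (k+1) (k+1) / [(k+5) (k+1)] - rational in k, leading ratio (1/2); with t_0 = 3/10, classification follows.


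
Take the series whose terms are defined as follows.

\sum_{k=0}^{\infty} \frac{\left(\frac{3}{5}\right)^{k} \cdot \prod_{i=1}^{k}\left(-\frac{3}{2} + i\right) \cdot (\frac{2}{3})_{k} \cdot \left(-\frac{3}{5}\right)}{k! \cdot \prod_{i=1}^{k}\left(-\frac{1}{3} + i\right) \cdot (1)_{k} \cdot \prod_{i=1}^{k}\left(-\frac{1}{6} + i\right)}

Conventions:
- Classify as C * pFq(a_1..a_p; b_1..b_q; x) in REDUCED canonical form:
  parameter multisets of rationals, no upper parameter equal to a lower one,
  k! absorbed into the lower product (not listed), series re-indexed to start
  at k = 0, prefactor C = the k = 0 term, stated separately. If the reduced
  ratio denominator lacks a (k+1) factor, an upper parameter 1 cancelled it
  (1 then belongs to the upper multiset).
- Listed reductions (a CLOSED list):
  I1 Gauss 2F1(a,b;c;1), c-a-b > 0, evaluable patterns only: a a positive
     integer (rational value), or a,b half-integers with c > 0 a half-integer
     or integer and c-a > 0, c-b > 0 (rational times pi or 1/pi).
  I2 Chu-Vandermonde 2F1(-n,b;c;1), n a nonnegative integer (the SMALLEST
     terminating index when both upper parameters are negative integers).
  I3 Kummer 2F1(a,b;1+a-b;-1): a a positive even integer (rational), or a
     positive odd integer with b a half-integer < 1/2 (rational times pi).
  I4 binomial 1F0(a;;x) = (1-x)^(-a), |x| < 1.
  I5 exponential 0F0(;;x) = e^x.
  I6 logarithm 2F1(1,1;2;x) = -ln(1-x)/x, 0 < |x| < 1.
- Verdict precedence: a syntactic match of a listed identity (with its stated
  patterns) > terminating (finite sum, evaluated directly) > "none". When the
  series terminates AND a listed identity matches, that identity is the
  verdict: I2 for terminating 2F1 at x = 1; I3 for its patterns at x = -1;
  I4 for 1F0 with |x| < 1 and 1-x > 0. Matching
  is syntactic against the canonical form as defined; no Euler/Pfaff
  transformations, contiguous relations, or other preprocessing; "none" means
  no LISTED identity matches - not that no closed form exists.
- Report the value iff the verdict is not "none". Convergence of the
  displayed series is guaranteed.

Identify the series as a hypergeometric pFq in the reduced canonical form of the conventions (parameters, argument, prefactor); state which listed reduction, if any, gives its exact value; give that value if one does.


x = \frac{3}{5} here; the reduced form reads 1F2, upper {-\frac{1}{2}}, lower {\frac{5}{6}, 1}, C = -\frac{3}{5}. Verdict: no listed reduction: x = \frac{3}{5} and upper {-\frac{1}{2}} fail every I1-I6 pattern.

Structural cue: x = \frac{3}{5} and the running product (C = -3/5) telescopes to a rising factorial.
Consecutive-term ratio: r(k) = \frac{3}{5} * (k-\frac{1}{2}) / [(k+\frac{5}{6}) (k+1) (k+1)] - rational; roots negated = parameters, x = \frac{3}{5}, C = -\frac{3}{5}.


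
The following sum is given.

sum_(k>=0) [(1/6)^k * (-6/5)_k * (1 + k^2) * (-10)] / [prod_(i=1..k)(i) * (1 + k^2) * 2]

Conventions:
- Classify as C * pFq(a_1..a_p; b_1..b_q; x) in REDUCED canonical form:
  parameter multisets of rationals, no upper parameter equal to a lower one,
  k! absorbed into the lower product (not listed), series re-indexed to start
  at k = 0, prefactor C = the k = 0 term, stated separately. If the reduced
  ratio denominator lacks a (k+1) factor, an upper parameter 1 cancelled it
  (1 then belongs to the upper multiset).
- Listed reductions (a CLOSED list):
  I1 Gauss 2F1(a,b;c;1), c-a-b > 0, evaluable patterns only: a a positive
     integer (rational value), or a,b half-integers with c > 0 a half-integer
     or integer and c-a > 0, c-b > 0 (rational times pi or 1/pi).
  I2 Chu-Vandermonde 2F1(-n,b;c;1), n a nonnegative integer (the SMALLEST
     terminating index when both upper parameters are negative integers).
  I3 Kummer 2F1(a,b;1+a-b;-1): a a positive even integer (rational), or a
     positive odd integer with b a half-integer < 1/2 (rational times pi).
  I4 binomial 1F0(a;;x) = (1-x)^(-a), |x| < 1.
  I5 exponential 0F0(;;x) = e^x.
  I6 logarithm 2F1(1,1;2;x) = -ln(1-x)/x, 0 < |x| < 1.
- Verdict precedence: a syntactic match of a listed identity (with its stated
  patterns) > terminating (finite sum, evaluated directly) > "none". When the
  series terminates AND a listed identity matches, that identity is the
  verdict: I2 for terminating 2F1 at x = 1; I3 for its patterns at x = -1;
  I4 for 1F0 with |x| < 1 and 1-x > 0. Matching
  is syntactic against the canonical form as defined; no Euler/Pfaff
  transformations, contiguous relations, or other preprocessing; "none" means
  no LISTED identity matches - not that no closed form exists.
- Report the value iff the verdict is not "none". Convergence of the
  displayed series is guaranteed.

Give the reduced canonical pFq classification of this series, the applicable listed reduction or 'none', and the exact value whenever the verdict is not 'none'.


At argument 1/6: a 1F0 with upper {-6/5}, lower {-}, scaled by C = -5. Verdict (x = 1/6): the binomial series (I4) applies (the 1F0 binomial series: exponent 6/5, x = 1/6). Value: (-5) * (5/6)^(6/5).

Key step: t_0 = -5 here, and striking the common factor k^2 + 1 reduces the term (C = -5, x = 1/6).
Term ratio: r(k) = (1/6) * (k-6/5) / [(k+1)] - rational; roots negated = parameters, x = (1/6), C = -5.
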